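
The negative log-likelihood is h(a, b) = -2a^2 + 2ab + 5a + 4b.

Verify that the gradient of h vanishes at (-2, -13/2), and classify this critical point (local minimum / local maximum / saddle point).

∇h = (-4a + 2b + 5, 2a + 4); substituting (-2, -13/2) gives ∇h = (0, 0), so (-2, -13/2) is indeed a critical point.
The Hessian of h is constant: H = [[-4, 2], [2, 0]].
det(H) = (-4)·0 − 2² = -4.
Since det(H) < 0, H is indefinite and the critical point is a saddle point.

saddle point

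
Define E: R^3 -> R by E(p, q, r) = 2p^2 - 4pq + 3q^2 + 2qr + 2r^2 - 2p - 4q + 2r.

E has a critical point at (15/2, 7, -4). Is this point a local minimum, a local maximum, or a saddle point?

local minimum

The Hessian is constant: H = [[4, -4, 0], [-4, 6, 2], [0, 2, 4]].
Leading principal minors: Δ₁ = 4, Δ₂ = 8, Δ₃ = 16.
All leading minors are positive, so H is positive definite: a local minimum.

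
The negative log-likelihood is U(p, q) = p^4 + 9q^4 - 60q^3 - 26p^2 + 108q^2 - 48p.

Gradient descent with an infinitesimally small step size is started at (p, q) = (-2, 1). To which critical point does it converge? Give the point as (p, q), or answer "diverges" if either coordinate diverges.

U is separable, so gradient descent decouples: p follows -∂U/∂p, q follows -∂U/∂q.
∂U/∂p = 4(p - 4)(p + 1)(p + 3); at p=-2 this is 24, so p decreases.
∂U/∂q = 36q(q - 3)(q - 2); at q=1 this is 72, so q decreases.
p converges to its nearest critical value -3 (a local min of the p-part); q converges to 0. The iterate converges to (-3, 0).

(-3, 0)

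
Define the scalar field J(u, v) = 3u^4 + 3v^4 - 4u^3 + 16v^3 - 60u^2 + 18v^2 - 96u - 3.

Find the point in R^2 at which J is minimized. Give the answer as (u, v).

J(u,v) separates as P(u) + Q(v) − 3, so its minimum is min P + min Q − 3.
P'(u) = 12(u - 4)(u + 1)(u + 2) vanishes at u ∈ {-2, -1, 4}; Q'(v) = 12v(v + 1)(v + 3) vanishes at v ∈ {-3, -1, 0}.
Local minima of P (where P''>0): P(-2)=32, P(4)=-832. Local minima of Q: Q(-3)=-27, Q(0)=0.
So the global minimum of J is P(4) + Q(-3) − 3 = -832 − 27 − 3 = -862, attained at (4, -3).

(4, -3)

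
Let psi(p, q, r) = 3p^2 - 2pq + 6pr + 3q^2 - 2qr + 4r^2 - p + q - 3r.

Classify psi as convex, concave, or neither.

convex

psi is quadratic, so its Hessian is the constant matrix H = [[6, -2, 6], [-2, 6, -2], [6, -2, 8]].
Leading principal minors: 6, 32, 64.
All positive ⇒ H ≻ 0 ⇒ convex.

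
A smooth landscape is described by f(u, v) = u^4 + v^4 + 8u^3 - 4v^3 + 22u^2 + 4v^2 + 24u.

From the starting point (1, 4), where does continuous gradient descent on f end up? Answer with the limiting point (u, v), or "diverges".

(-1, 2)

f is separable, so gradient descent decouples: u follows -∂f/∂u, v follows -∂f/∂v.
∂f/∂u = 4(u + 1)(u + 2)(u + 3); at u=1 this is 96, so u decreases.
∂f/∂v = 4v(v - 2)(v - 1); at v=4 this is 96, so v decreases.
u converges to its nearest critical value -1 (a local min of the u-part); v converges to 2. The iterate converges to (-1, 2).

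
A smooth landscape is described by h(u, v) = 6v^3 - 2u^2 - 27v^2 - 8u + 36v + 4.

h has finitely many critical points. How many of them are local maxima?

1

h separates as a function of u plus a function of v, so ∇h=0 decouples.
∂h/∂u = -4(u + 2) = 0 at u ∈ {-2}; ∂h/∂v = 18(v - 2)(v - 1) = 0 at v ∈ {1, 2}.
The Hessian is diagonal: diag(h_uu, h_vv). Second derivatives: h_uu(-2)=-4; h_vv(1)=-18, h_vv(2)=18.
Local maxima occur where both diagonal entries negative: (-2, 1). Count: 1.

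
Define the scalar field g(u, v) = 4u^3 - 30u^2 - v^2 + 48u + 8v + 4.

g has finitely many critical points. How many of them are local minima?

0

g separates as a function of u plus a function of v, so ∇g=0 decouples.
∂g/∂u = 12(u - 4)(u - 1) = 0 at u ∈ {1, 4}; ∂g/∂v = -2(v - 4) = 0 at v ∈ {4}.
The Hessian is diagonal: diag(g_uu, g_vv). Second derivatives: g_uu(1)=-36, g_uu(4)=36; g_vv(4)=-2.
Local minima occur where both diagonal entries positive: none. Count: 0.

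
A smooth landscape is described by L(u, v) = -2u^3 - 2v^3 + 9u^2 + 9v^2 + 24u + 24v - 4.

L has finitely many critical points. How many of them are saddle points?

L separates as a function of u plus a function of v, so ∇L=0 decouples.
∂L/∂u = -6(u - 4)(u + 1) = 0 at u ∈ {-1, 4}; ∂L/∂v = -6(v - 4)(v + 1) = 0 at v ∈ {-1, 4}.
The Hessian is diagonal: diag(L_uu, L_vv). Second derivatives: L_uu(-1)=30, L_uu(4)=-30; L_vv(-1)=30, L_vv(4)=-30.
Saddle points occur where the two diagonal entries have opposite signs: (-1, 4), (4, -1). Count: 2.

2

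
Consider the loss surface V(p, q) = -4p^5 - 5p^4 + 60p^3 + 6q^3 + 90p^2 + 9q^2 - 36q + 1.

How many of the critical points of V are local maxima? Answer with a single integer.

2

V separates as a function of p plus a function of q, so ∇V=0 decouples.
∂V/∂p = -20p(p - 3)(p + 1)(p + 3) = 0 at p ∈ {-3, -1, 0, 3}; ∂V/∂q = 18(q - 1)(q + 2) = 0 at q ∈ {-2, 1}.
The Hessian is diagonal: diag(V_pp, V_qq). Second derivatives: V_pp(-3)=720, V_pp(-1)=-160, V_pp(0)=180, V_pp(3)=-1440; V_qq(-2)=-54, V_qq(1)=54.
Local maxima occur where both diagonal entries negative: (-1, -2), (3, -2). Count: 2.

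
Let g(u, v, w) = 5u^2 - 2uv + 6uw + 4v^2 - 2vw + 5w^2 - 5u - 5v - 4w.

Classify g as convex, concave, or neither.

g is quadratic, so its Hessian is the constant matrix H = [[10, -2, 6], [-2, 8, -2], [6, -2, 10]].
Leading principal minors: 10, 76, 480.
All positive ⇒ H ≻ 0 ⇒ convex.

convex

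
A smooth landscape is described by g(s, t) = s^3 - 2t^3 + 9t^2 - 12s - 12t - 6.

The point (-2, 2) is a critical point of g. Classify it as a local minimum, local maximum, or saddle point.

The mixed partial ∂²g/∂s∂t is 0, so the Hessian at any point is diag(g_ss, g_tt) = diag(6s, 6(-2t + 3)).
At (-2, 2): H = diag(-12, -6).
Both eigenvalues are negative, so H is negative definite: a local maximum.

local maximum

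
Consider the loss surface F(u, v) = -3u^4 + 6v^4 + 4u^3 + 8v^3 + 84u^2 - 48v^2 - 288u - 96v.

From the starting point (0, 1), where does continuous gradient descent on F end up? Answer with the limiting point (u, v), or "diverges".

(2, 2)

F is separable, so gradient descent decouples: u follows -∂F/∂u, v follows -∂F/∂v.
∂F/∂u = -12(u - 3)(u - 2)(u + 4); at u=0 this is -288, so u increases.
∂F/∂v = 24(v - 2)(v + 1)(v + 2); at v=1 this is -144, so v increases.
u converges to its nearest critical value 2 (a local min of the u-part); v converges to 2. The iterate converges to (2, 2).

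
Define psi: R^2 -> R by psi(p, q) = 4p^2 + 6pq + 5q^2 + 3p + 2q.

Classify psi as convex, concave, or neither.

psi is quadratic, so its Hessian is the constant matrix H = [[8, 6], [6, 10]].
det(H) = 44, tr(H) = 18.
det(H) > 0 and tr(H) > 0, so H is positive definite everywhere: convex.

convex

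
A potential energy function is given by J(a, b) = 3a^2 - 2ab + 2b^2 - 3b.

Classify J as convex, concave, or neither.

J is quadratic, so its Hessian is the constant matrix H = [[6, -2], [-2, 4]].
det(H) = 20, tr(H) = 10.
det(H) > 0 and tr(H) > 0, so H is positive definite everywhere: convex.

convex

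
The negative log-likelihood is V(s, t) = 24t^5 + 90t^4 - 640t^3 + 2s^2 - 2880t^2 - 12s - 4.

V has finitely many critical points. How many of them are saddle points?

V separates as a function of s plus a function of t, so ∇V=0 decouples.
∂V/∂s = 4(s - 3) = 0 at s ∈ {3}; ∂V/∂t = 120t(t - 4)(t + 3)(t + 4) = 0 at t ∈ {-4, -3, 0, 4}.
The Hessian is diagonal: diag(V_ss, V_tt). Second derivatives: V_ss(3)=4; V_tt(-4)=-3840, V_tt(-3)=2520, V_tt(0)=-5760, V_tt(4)=26880.
Saddle points occur where the two diagonal entries have opposite signs: (3, -4), (3, 0). Count: 2.

2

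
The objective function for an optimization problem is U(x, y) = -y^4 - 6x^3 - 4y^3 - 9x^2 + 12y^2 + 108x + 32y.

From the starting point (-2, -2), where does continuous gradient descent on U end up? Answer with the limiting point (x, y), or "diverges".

U is separable, so gradient descent decouples: x follows -∂U/∂x, y follows -∂U/∂y.
∂U/∂x = -18(x - 2)(x + 3); at x=-2 this is 72, so x decreases.
∂U/∂y = -4(y - 2)(y + 1)(y + 4); at y=-2 this is -32, so y increases.
x converges to its nearest critical value -3 (a local min of the x-part); y converges to -1. The iterate converges to (-3, -1).

(-3, -1)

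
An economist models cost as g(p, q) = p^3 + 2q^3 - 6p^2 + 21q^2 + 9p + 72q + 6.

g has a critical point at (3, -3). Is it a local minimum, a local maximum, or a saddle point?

The mixed partial ∂²g/∂p∂q is 0, so the Hessian at any point is diag(g_pp, g_qq) = diag(6(p - 2), 6(2q + 7)).
At (3, -3): H = diag(6, 6).
Both eigenvalues are positive, so H is positive definite: a local minimum.

local minimum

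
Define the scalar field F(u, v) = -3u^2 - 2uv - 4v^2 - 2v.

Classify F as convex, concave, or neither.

F is quadratic, so its Hessian is the constant matrix H = [[-6, -2], [-2, -8]].
det(H) = 44, tr(H) = -14.
det(H) > 0 and tr(H) < 0, so H is negative definite everywhere: concave.

concave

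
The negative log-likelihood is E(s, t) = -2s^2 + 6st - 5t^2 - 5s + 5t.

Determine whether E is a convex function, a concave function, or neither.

E is quadratic, so its Hessian is the constant matrix H = [[-4, 6], [6, -10]].
det(H) = 4, tr(H) = -14.
det(H) > 0 and tr(H) < 0, so H is negative definite everywhere: concave.

concave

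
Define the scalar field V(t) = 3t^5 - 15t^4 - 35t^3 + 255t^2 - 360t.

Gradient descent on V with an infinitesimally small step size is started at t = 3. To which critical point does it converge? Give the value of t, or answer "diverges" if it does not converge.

4

V'(t) = 15(t - 4)(t - 2)(t - 1)(t + 3), so V'(3) = -180.
Gradient descent moves in the -V' direction, i.e. t is increasing.
The nearest critical point in that direction is t = 4, where V'' = 630 > 0 (a local minimum). The iterate converges there.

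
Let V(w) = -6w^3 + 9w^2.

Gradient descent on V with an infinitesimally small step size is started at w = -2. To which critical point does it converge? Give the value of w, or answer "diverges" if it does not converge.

0

V'(w) = -18w(w - 1), so V'(-2) = -108.
Gradient descent moves in the -V' direction, i.e. w is increasing.
The nearest critical point in that direction is w = 0, where V'' = 18 > 0 (a local minimum). The iterate converges there.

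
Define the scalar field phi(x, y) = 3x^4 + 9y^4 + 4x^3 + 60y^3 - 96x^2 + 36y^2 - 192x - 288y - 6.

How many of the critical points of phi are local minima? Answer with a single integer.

phi separates as a function of x plus a function of y, so ∇phi=0 decouples.
∂phi/∂x = 12(x - 4)(x + 1)(x + 4) = 0 at x ∈ {-4, -1, 4}; ∂phi/∂y = 36(y - 1)(y + 2)(y + 4) = 0 at y ∈ {-4, -2, 1}.
The Hessian is diagonal: diag(phi_xx, phi_yy). Second derivatives: phi_xx(-4)=288, phi_xx(-1)=-180, phi_xx(4)=480; phi_yy(-4)=360, phi_yy(-2)=-216, phi_yy(1)=540.
Local minima occur where both diagonal entries positive: (-4, -4), (-4, 1), (4, -4), (4, 1). Count: 4.

4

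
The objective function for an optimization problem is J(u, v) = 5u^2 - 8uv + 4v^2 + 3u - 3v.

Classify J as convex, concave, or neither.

convex

J is quadratic, so its Hessian is the constant matrix H = [[10, -8], [-8, 8]].
det(H) = 16, tr(H) = 18.
det(H) > 0 and tr(H) > 0, so H is positive definite everywhere: convex.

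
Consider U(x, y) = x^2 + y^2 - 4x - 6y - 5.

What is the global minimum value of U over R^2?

-18

U(x,y) separates as P(x) + Q(y) − 5, so its minimum is min P + min Q − 5.
P'(x) = 2x - 4 vanishes at x ∈ {2}; Q'(y) = 2y - 6 vanishes at y ∈ {3}.
Local minima of P (where P''>0): P(2)=-4. Local minima of Q: Q(3)=-9.
So the global minimum of U is P(2) + Q(3) − 5 = -4 − 9 − 5 = -18, attained at (2, 3).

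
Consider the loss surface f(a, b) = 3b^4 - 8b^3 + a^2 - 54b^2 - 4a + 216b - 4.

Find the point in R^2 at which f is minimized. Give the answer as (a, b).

f(a,b) separates as P(a) + Q(b) − 4, so its minimum is min P + min Q − 4.
P'(a) = 2a - 4 vanishes at a ∈ {2}; Q'(b) = 12(b - 3)(b - 2)(b + 3) vanishes at b ∈ {-3, 2, 3}.
Local minima of P (where P''>0): P(2)=-4. Local minima of Q: Q(-3)=-675, Q(3)=189.
So the global minimum of f is P(2) + Q(-3) − 4 = -4 − 675 − 4 = -683, attained at (2, -3).

(2, -3)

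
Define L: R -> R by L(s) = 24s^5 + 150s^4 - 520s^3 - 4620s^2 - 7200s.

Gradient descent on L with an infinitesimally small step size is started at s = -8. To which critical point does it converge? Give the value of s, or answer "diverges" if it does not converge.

L'(s) = 120(s - 4)(s + 1)(s + 3)(s + 5), so L'(-8) = 151200.
Gradient descent moves in the -L' direction, i.e. s is decreasing.
There is no critical point below s=-8, and L' keeps the same sign, so the iterate runs off to −∞.

diverges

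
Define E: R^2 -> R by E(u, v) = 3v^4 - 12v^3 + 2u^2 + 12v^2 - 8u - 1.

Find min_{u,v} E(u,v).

-9

E(u,v) separates as P(u) + Q(v) − 1, so its minimum is min P + min Q − 1.
P'(u) = 4u - 8 vanishes at u ∈ {2}; Q'(v) = 12v(v - 2)(v - 1) vanishes at v ∈ {0, 1, 2}.
Local minima of P (where P''>0): P(2)=-8. Local minima of Q: Q(0)=0, Q(2)=0.
So the global minimum of E is P(2) + Q(0) − 1 = -8 + 0 − 1 = -9, attained at (2, 0).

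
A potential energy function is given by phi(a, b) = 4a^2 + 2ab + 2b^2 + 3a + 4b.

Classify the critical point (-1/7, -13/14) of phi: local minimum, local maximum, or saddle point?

The Hessian of phi is constant: H = [[8, 2], [2, 4]].
det(H) = 8·4 − 2² = 28.
det(H) > 0 and tr(H) = 12 > 0, so H is positive definite and the point is a local minimum.

local minimum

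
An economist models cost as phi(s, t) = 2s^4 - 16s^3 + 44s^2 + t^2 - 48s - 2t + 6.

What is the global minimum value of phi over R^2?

-13

phi(s,t) separates as P(s) + Q(t) + 6, so its minimum is min P + min Q + 6.
P'(s) = 8(s - 3)(s - 2)(s - 1) vanishes at s ∈ {1, 2, 3}; Q'(t) = 2(t - 1) vanishes at t ∈ {1}.
Local minima of P (where P''>0): P(1)=-18, P(3)=-18. Local minima of Q: Q(1)=-1.
So the global minimum of phi is P(1) + Q(1) + 6 = -18 − 1 + 6 = -13, attained at (1, 1).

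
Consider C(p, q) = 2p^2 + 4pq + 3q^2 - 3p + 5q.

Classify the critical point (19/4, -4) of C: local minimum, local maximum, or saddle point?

The Hessian of C is constant: H = [[4, 4], [4, 6]].
det(H) = 4·6 − 4² = 8.
det(H) > 0 and tr(H) = 10 > 0, so H is positive definite and the point is a local minimum.

local minimum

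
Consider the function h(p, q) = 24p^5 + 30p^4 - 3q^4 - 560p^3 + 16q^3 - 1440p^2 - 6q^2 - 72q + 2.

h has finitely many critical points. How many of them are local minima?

h separates as a function of p plus a function of q, so ∇h=0 decouples.
∂h/∂p = 120p(p - 4)(p + 2)(p + 3) = 0 at p ∈ {-3, -2, 0, 4}; ∂h/∂q = -12(q - 3)(q - 2)(q + 1) = 0 at q ∈ {-1, 2, 3}.
The Hessian is diagonal: diag(h_pp, h_qq). Second derivatives: h_pp(-3)=-2520, h_pp(-2)=1440, h_pp(0)=-2880, h_pp(4)=20160; h_qq(-1)=-144, h_qq(2)=36, h_qq(3)=-48.
Local minima occur where both diagonal entries positive: (-2, 2), (4, 2). Count: 2.

2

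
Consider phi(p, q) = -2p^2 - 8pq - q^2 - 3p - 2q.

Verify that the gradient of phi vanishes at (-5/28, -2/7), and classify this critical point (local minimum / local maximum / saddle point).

saddle point

∇phi = (-4p - 8q - 3, -8p - 2q - 2); substituting (-5/28, -2/7) gives ∇phi = (0, 0), so (-5/28, -2/7) is indeed a critical point.
The Hessian of phi is constant: H = [[-4, -8], [-8, -2]].
det(H) = (-4)·(-2) − (-8)² = -56.
Since det(H) < 0, H is indefinite and the critical point is a saddle point.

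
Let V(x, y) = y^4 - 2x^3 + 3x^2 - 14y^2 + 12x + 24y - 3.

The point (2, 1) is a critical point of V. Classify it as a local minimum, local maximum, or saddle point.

The mixed partial ∂²V/∂x∂y is 0, so the Hessian at any point is diag(V_xx, V_yy) = diag(6(-2x + 1), 4(3y^2 - 7)).
At (2, 1): H = diag(-18, -16).
Both eigenvalues are negative, so H is negative definite: a local maximum.

local maximum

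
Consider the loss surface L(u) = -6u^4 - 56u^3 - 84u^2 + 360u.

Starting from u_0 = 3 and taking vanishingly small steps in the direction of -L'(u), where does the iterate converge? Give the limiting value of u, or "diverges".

diverges

L'(u) = -24(u - 1)(u + 3)(u + 5), so L'(3) = -2304.
Gradient descent moves in the -L' direction, i.e. u is increasing.
There is no critical point above u=3, and L' keeps the same sign, so the iterate runs off to +∞.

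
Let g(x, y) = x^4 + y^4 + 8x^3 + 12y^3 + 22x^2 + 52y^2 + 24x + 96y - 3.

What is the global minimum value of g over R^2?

-76

g(x,y) separates as P(x) + Q(y) − 3, so its minimum is min P + min Q − 3.
P'(x) = 4(x + 1)(x + 2)(x + 3) vanishes at x ∈ {-3, -2, -1}; Q'(y) = 4(y + 2)(y + 3)(y + 4) vanishes at y ∈ {-4, -3, -2}.
Local minima of P (where P''>0): P(-3)=-9, P(-1)=-9. Local minima of Q: Q(-4)=-64, Q(-2)=-64.
So the global minimum of g is P(-3) + Q(-4) − 3 = -9 − 64 − 3 = -76, attained at (-3, -4).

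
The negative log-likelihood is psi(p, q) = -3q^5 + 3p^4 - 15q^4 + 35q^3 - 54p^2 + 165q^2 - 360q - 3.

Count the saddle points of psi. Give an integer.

6

psi separates as a function of p plus a function of q, so ∇psi=0 decouples.
∂psi/∂p = 12p(p - 3)(p + 3) = 0 at p ∈ {-3, 0, 3}; ∂psi/∂q = -15(q - 2)(q - 1)(q + 3)(q + 4) = 0 at q ∈ {-4, -3, 1, 2}.
The Hessian is diagonal: diag(psi_pp, psi_qq). Second derivatives: psi_pp(-3)=216, psi_pp(0)=-108, psi_pp(3)=216; psi_qq(-4)=450, psi_qq(-3)=-300, psi_qq(1)=300, psi_qq(2)=-450.
Saddle points occur where the two diagonal entries have opposite signs: (-3, -3), (-3, 2), (0, -4), (0, 1), (3, -3), (3, 2). Count: 6.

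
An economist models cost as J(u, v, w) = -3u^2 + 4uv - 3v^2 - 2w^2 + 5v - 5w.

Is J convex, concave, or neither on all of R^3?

concave

J is quadratic, so its Hessian is the constant matrix H = [[-6, 4, 0], [4, -6, 0], [0, 0, -4]].
Leading principal minors: -6, 20, -80.
Signs alternate −, +, − ⇒ H ≺ 0 ⇒ concave.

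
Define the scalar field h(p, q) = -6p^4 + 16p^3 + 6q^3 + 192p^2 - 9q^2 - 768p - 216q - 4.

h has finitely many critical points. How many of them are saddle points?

h separates as a function of p plus a function of q, so ∇h=0 decouples.
∂h/∂p = -24(p - 4)(p - 2)(p + 4) = 0 at p ∈ {-4, 2, 4}; ∂h/∂q = 18(q - 4)(q + 3) = 0 at q ∈ {-3, 4}.
The Hessian is diagonal: diag(h_pp, h_qq). Second derivatives: h_pp(-4)=-1152, h_pp(2)=288, h_pp(4)=-384; h_qq(-3)=-126, h_qq(4)=126.
Saddle points occur where the two diagonal entries have opposite signs: (-4, 4), (2, -3), (4, 4). Count: 3.

3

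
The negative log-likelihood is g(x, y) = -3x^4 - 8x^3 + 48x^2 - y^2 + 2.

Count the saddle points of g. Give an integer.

1

g separates as a function of x plus a function of y, so ∇g=0 decouples.
∂g/∂x = -12x(x - 2)(x + 4) = 0 at x ∈ {-4, 0, 2}; ∂g/∂y = -2y = 0 at y ∈ {0}.
The Hessian is diagonal: diag(g_xx, g_yy). Second derivatives: g_xx(-4)=-288, g_xx(0)=96, g_xx(2)=-144; g_yy(0)=-2.
Saddle points occur where the two diagonal entries have opposite signs: (0, 0). Count: 1.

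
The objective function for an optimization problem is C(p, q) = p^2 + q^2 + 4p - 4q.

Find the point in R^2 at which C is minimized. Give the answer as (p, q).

C(p,q) separates as A(p) + B(q), so its minimum is min A + min B.
A'(p) = 2p + 4 vanishes at p ∈ {-2}; B'(q) = 2q - 4 vanishes at q ∈ {2}.
Local minima of A (where A''>0): A(-2)=-4. Local minima of B: B(2)=-4.
So the global minimum of C is A(-2) + B(2) = -4 − 4 = -8, attained at (-2, 2).

(-2, 2)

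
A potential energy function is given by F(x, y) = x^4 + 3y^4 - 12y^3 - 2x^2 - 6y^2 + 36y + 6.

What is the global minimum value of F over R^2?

F(x,y) separates as P(x) + Q(y) + 6, so its minimum is min P + min Q + 6.
P'(x) = 4x(x - 1)(x + 1) vanishes at x ∈ {-1, 0, 1}; Q'(y) = 12(y - 3)(y - 1)(y + 1) vanishes at y ∈ {-1, 1, 3}.
Local minima of P (where P''>0): P(-1)=-1, P(1)=-1. Local minima of Q: Q(-1)=-27, Q(3)=-27.
So the global minimum of F is P(-1) + Q(-1) + 6 = -1 − 27 + 6 = -22, attained at (-1, -1).

-22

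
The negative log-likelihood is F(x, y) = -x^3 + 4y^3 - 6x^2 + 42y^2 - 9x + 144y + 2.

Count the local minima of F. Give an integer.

F separates as a function of x plus a function of y, so ∇F=0 decouples.
∂F/∂x = -3(x + 1)(x + 3) = 0 at x ∈ {-3, -1}; ∂F/∂y = 12(y + 3)(y + 4) = 0 at y ∈ {-4, -3}.
The Hessian is diagonal: diag(F_xx, F_yy). Second derivatives: F_xx(-3)=6, F_xx(-1)=-6; F_yy(-4)=-12, F_yy(-3)=12.
Local minima occur where both diagonal entries positive: (-3, -3). Count: 1.

1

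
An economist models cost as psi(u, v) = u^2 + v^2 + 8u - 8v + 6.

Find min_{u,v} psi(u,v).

psi(u,v) separates as P(u) + Q(v) + 6, so its minimum is min P + min Q + 6.
P'(u) = 2u + 8 vanishes at u ∈ {-4}; Q'(v) = 2v - 8 vanishes at v ∈ {4}.
Local minima of P (where P''>0): P(-4)=-16. Local minima of Q: Q(4)=-16.
So the global minimum of psi is P(-4) + Q(4) + 6 = -16 − 16 + 6 = -26, attained at (-4, 4).

-26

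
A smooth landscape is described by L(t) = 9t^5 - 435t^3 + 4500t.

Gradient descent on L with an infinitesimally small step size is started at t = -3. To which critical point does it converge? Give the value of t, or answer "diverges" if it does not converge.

L'(t) = 45(t - 5)(t - 2)(t + 2)(t + 5), so L'(-3) = -3600.
Gradient descent moves in the -L' direction, i.e. t is increasing.
The nearest critical point in that direction is t = -2, where L'' = 3780 > 0 (a local minimum). The iterate converges there.

-2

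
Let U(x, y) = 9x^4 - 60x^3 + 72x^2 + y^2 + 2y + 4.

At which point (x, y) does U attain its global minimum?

(4, -1)

U(x,y) separates as P(x) + Q(y) + 4, so its minimum is min P + min Q + 4.
P'(x) = 36x(x - 4)(x - 1) vanishes at x ∈ {0, 1, 4}; Q'(y) = 2y + 2 vanishes at y ∈ {-1}.
Local minima of P (where P''>0): P(0)=0, P(4)=-384. Local minima of Q: Q(-1)=-1.
So the global minimum of U is P(4) + Q(-1) + 4 = -384 − 1 + 4 = -381, attained at (4, -1).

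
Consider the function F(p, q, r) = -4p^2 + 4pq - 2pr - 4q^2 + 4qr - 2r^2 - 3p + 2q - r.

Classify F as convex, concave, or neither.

F is quadratic, so its Hessian is the constant matrix H = [[-8, 4, -2], [4, -8, 4], [-2, 4, -4]].
Leading principal minors: -8, 48, -96.
Signs alternate −, +, − ⇒ H ≺ 0 ⇒ concave.

concave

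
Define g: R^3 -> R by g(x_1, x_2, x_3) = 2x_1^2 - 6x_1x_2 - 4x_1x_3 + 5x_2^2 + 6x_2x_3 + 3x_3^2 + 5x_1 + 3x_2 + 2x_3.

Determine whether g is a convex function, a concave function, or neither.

convex

g is quadratic, so its Hessian is the constant matrix H = [[4, -6, -4], [-6, 10, 6], [-4, 6, 6]].
Leading principal minors: 4, 4, 8.
All positive ⇒ H ≻ 0 ⇒ convex.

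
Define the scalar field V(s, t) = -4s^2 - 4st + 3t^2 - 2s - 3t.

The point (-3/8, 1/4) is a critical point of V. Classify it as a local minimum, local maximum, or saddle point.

saddle point

The Hessian of V is constant: H = [[-8, -4], [-4, 6]].
det(H) = (-8)·6 − (-4)² = -64.
Since det(H) < 0, H is indefinite and the critical point is a saddle point.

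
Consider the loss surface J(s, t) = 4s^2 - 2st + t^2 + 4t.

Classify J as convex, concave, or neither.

convex

J is quadratic, so its Hessian is the constant matrix H = [[8, -2], [-2, 2]].
det(H) = 12, tr(H) = 10.
det(H) > 0 and tr(H) > 0, so H is positive definite everywhere: convex.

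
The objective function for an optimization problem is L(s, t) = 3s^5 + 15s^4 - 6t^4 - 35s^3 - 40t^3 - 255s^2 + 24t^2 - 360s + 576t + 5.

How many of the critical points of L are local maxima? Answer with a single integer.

L separates as a function of s plus a function of t, so ∇L=0 decouples.
∂L/∂s = 15(s - 3)(s + 1)(s + 2)(s + 4) = 0 at s ∈ {-4, -2, -1, 3}; ∂L/∂t = -24(t - 2)(t + 3)(t + 4) = 0 at t ∈ {-4, -3, 2}.
The Hessian is diagonal: diag(L_ss, L_tt). Second derivatives: L_ss(-4)=-630, L_ss(-2)=150, L_ss(-1)=-180, L_ss(3)=2100; L_tt(-4)=-144, L_tt(-3)=120, L_tt(2)=-720.
Local maxima occur where both diagonal entries negative: (-4, -4), (-4, 2), (-1, -4), (-1, 2). Count: 4.

4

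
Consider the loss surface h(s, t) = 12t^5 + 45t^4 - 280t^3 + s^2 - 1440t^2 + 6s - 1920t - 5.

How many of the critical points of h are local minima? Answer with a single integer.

h separates as a function of s plus a function of t, so ∇h=0 decouples.
∂h/∂s = 2(s + 3) = 0 at s ∈ {-3}; ∂h/∂t = 60(t - 4)(t + 1)(t + 2)(t + 4) = 0 at t ∈ {-4, -2, -1, 4}.
The Hessian is diagonal: diag(h_ss, h_tt). Second derivatives: h_ss(-3)=2; h_tt(-4)=-2880, h_tt(-2)=720, h_tt(-1)=-900, h_tt(4)=14400.
Local minima occur where both diagonal entries positive: (-3, -2), (-3, 4). Count: 2.

2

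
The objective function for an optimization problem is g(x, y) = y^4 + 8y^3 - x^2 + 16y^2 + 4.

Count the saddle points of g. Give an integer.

g separates as a function of x plus a function of y, so ∇g=0 decouples.
∂g/∂x = -2x = 0 at x ∈ {0}; ∂g/∂y = 4y(y + 2)(y + 4) = 0 at y ∈ {-4, -2, 0}.
The Hessian is diagonal: diag(g_xx, g_yy). Second derivatives: g_xx(0)=-2; g_yy(-4)=32, g_yy(-2)=-16, g_yy(0)=32.
Saddle points occur where the two diagonal entries have opposite signs: (0, -4), (0, 0). Count: 2.

2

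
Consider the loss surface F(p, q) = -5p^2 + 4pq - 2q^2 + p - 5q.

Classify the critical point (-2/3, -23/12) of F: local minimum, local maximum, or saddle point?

The Hessian of F is constant: H = [[-10, 4], [4, -4]].
det(H) = (-10)·(-4) − 4² = 24.
det(H) > 0 and tr(H) = -14 < 0, so H is negative definite and the point is a local maximum.

local maximum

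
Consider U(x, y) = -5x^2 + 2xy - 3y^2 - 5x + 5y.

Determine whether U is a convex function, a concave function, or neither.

concave

U is quadratic, so its Hessian is the constant matrix H = [[-10, 2], [2, -6]].
det(H) = 56, tr(H) = -16.
det(H) > 0 and tr(H) < 0, so H is negative definite everywhere: concave.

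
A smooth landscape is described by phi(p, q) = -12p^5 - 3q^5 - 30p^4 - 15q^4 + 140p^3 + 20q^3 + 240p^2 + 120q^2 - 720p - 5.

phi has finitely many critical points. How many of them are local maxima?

phi separates as a function of p plus a function of q, so ∇phi=0 decouples.
∂phi/∂p = -60(p - 2)(p - 1)(p + 2)(p + 3) = 0 at p ∈ {-3, -2, 1, 2}; ∂phi/∂q = -15q(q - 2)(q + 2)(q + 4) = 0 at q ∈ {-4, -2, 0, 2}.
The Hessian is diagonal: diag(phi_pp, phi_qq). Second derivatives: phi_pp(-3)=1200, phi_pp(-2)=-720, phi_pp(1)=720, phi_pp(2)=-1200; phi_qq(-4)=720, phi_qq(-2)=-240, phi_qq(0)=240, phi_qq(2)=-720.
Local maxima occur where both diagonal entries negative: (-2, -2), (-2, 2), (2, -2), (2, 2). Count: 4.

4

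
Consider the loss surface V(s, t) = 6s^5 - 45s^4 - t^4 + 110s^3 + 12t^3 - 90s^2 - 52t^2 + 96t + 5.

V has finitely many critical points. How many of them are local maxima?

V separates as a function of s plus a function of t, so ∇V=0 decouples.
∂V/∂s = 30s(s - 3)(s - 2)(s - 1) = 0 at s ∈ {0, 1, 2, 3}; ∂V/∂t = -4(t - 4)(t - 3)(t - 2) = 0 at t ∈ {2, 3, 4}.
The Hessian is diagonal: diag(V_ss, V_tt). Second derivatives: V_ss(0)=-180, V_ss(1)=60, V_ss(2)=-60, V_ss(3)=180; V_tt(2)=-8, V_tt(3)=4, V_tt(4)=-8.
Local maxima occur where both diagonal entries negative: (0, 2), (0, 4), (2, 2), (2, 4). Count: 4.

4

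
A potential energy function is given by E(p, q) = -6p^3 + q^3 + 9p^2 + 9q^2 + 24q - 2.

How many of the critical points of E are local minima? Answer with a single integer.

E separates as a function of p plus a function of q, so ∇E=0 decouples.
∂E/∂p = -18p(p - 1) = 0 at p ∈ {0, 1}; ∂E/∂q = 3(q + 2)(q + 4) = 0 at q ∈ {-4, -2}.
The Hessian is diagonal: diag(E_pp, E_qq). Second derivatives: E_pp(0)=18, E_pp(1)=-18; E_qq(-4)=-6, E_qq(-2)=6.
Local minima occur where both diagonal entries positive: (0, -2). Count: 1.

1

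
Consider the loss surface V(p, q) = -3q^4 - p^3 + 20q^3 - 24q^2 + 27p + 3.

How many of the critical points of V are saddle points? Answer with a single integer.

3

V separates as a function of p plus a function of q, so ∇V=0 decouples.
∂V/∂p = -3(p - 3)(p + 3) = 0 at p ∈ {-3, 3}; ∂V/∂q = -12q(q - 4)(q - 1) = 0 at q ∈ {0, 1, 4}.
The Hessian is diagonal: diag(V_pp, V_qq). Second derivatives: V_pp(-3)=18, V_pp(3)=-18; V_qq(0)=-48, V_qq(1)=36, V_qq(4)=-144.
Saddle points occur where the two diagonal entries have opposite signs: (-3, 0), (-3, 4), (3, 1). Count: 3.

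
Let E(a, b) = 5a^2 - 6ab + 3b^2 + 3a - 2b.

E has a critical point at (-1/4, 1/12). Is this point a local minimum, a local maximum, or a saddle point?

The Hessian of E is constant: H = [[10, -6], [-6, 6]].
det(H) = 10·6 − (-6)² = 24.
det(H) > 0 and tr(H) = 16 > 0, so H is positive definite and the point is a local minimum.

local minimum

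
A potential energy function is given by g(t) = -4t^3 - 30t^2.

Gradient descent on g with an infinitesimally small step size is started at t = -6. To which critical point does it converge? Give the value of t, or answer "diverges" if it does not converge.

g'(t) = -12t(t + 5), so g'(-6) = -72.
Gradient descent moves in the -g' direction, i.e. t is increasing.
The nearest critical point in that direction is t = -5, where g'' = 60 > 0 (a local minimum). The iterate converges there.

-5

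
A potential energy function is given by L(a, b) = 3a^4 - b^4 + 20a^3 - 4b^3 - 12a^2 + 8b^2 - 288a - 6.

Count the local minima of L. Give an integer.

L separates as a function of a plus a function of b, so ∇L=0 decouples.
∂L/∂a = 12(a - 2)(a + 3)(a + 4) = 0 at a ∈ {-4, -3, 2}; ∂L/∂b = -4b(b - 1)(b + 4) = 0 at b ∈ {-4, 0, 1}.
The Hessian is diagonal: diag(L_aa, L_bb). Second derivatives: L_aa(-4)=72, L_aa(-3)=-60, L_aa(2)=360; L_bb(-4)=-80, L_bb(0)=16, L_bb(1)=-20.
Local minima occur where both diagonal entries positive: (-4, 0), (2, 0). Count: 2.

2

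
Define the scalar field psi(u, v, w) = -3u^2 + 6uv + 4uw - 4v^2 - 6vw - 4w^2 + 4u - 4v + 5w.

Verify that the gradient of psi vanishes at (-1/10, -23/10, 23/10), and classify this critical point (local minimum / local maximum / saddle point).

∇psi = (-6u + 6v + 4w + 4, 6u - 8v - 6w - 4, 4u - 6v - 8w + 5); substituting (-1/10, -23/10, 23/10) gives ∇psi = (0, 0, 0), so (-1/10, -23/10, 23/10) is indeed a critical point.
The Hessian is constant: H = [[-6, 6, 4], [6, -8, -6], [4, -6, -8]].
Leading principal minors: Δ₁ = -6, Δ₂ = 12, Δ₃ = -40.
The minors alternate sign starting negative (−, +, −), so H is negative definite: a local maximum.

local maximum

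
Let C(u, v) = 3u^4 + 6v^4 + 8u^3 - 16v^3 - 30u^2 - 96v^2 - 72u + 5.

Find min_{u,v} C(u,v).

C(u,v) separates as P(u) + Q(v) + 5, so its minimum is min P + min Q + 5.
P'(u) = 12(u - 2)(u + 1)(u + 3) vanishes at u ∈ {-3, -1, 2}; Q'(v) = 24v(v - 4)(v + 2) vanishes at v ∈ {-2, 0, 4}.
Local minima of P (where P''>0): P(-3)=-27, P(2)=-152. Local minima of Q: Q(-2)=-160, Q(4)=-1024.
So the global minimum of C is P(2) + Q(4) + 5 = -152 − 1024 + 5 = -1171, attained at (2, 4).

-1171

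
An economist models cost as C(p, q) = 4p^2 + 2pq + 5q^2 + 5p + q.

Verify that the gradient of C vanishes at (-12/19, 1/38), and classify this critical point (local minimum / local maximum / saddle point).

local minimum

∇C = (8p + 2q + 5, 2p + 10q + 1); substituting (-12/19, 1/38) gives ∇C = (0, 0), so (-12/19, 1/38) is indeed a critical point.
The Hessian of C is constant: H = [[8, 2], [2, 10]].
det(H) = 8·10 − 2² = 76.
det(H) > 0 and tr(H) = 18 > 0, so H is positive definite and the point is a local minimum.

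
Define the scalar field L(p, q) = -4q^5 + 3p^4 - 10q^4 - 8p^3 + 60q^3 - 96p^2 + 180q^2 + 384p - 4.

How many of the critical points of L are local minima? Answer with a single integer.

4

L separates as a function of p plus a function of q, so ∇L=0 decouples.
∂L/∂p = 12(p - 4)(p - 2)(p + 4) = 0 at p ∈ {-4, 2, 4}; ∂L/∂q = -20q(q - 3)(q + 2)(q + 3) = 0 at q ∈ {-3, -2, 0, 3}.
The Hessian is diagonal: diag(L_pp, L_qq). Second derivatives: L_pp(-4)=576, L_pp(2)=-144, L_pp(4)=192; L_qq(-3)=360, L_qq(-2)=-200, L_qq(0)=360, L_qq(3)=-1800.
Local minima occur where both diagonal entries positive: (-4, -3), (-4, 0), (4, -3), (4, 0). Count: 4.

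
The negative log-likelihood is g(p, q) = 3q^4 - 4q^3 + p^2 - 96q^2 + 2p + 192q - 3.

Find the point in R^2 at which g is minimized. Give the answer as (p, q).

(-1, -4)

g(p,q) separates as A(p) + B(q) − 3, so its minimum is min A + min B − 3.
A'(p) = 2p + 2 vanishes at p ∈ {-1}; B'(q) = 12(q - 4)(q - 1)(q + 4) vanishes at q ∈ {-4, 1, 4}.
Local minima of A (where A''>0): A(-1)=-1. Local minima of B: B(-4)=-1280, B(4)=-256.
So the global minimum of g is A(-1) + B(-4) − 3 = -1 − 1280 − 3 = -1284, attained at (-1, -4).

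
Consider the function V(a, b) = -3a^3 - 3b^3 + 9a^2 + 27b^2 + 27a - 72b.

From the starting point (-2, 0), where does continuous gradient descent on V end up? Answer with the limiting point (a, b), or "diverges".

V is separable, so gradient descent decouples: a follows -∂V/∂a, b follows -∂V/∂b.
∂V/∂a = -9(a - 3)(a + 1); at a=-2 this is -45, so a increases.
∂V/∂b = -9(b - 4)(b - 2); at b=0 this is -72, so b increases.
a converges to its nearest critical value -1 (a local min of the a-part); b converges to 2. The iterate converges to (-1, 2).

(-1, 2)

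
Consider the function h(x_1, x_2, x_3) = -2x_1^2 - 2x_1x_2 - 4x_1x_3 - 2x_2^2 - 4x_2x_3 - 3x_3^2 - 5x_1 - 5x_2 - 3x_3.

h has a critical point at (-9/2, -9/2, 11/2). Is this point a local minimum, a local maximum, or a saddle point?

local maximum

The Hessian is constant: H = [[-4, -2, -4], [-2, -4, -4], [-4, -4, -6]].
Leading principal minors: Δ₁ = -4, Δ₂ = 12, Δ₃ = -8.
The minors alternate sign starting negative (−, +, −), so H is negative definite: a local maximum.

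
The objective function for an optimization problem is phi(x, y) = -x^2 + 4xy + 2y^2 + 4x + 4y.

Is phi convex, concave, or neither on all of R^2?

phi is quadratic, so its Hessian is the constant matrix H = [[-2, 4], [4, 4]].
det(H) = -24, tr(H) = 2.
det(H) < 0, so H is indefinite: neither convex nor concave.

neither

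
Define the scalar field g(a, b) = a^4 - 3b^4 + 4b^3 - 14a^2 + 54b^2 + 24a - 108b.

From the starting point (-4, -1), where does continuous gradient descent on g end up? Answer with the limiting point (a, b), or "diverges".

(-3, 1)

g is separable, so gradient descent decouples: a follows -∂g/∂a, b follows -∂g/∂b.
∂g/∂a = 4(a - 2)(a - 1)(a + 3); at a=-4 this is -120, so a increases.
∂g/∂b = -12(b - 3)(b - 1)(b + 3); at b=-1 this is -192, so b increases.
a converges to its nearest critical value -3 (a local min of the a-part); b converges to 1. The iterate converges to (-3, 1).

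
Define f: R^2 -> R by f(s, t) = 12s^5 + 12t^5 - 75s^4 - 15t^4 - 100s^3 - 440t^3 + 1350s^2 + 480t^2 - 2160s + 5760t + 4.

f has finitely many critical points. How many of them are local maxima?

f separates as a function of s plus a function of t, so ∇f=0 decouples.
∂f/∂s = 60(s - 4)(s - 3)(s - 1)(s + 3) = 0 at s ∈ {-3, 1, 3, 4}; ∂f/∂t = 60(t - 4)(t - 3)(t + 2)(t + 4) = 0 at t ∈ {-4, -2, 3, 4}.
The Hessian is diagonal: diag(f_ss, f_tt). Second derivatives: f_ss(-3)=-10080, f_ss(1)=1440, f_ss(3)=-720, f_ss(4)=1260; f_tt(-4)=-6720, f_tt(-2)=3600, f_tt(3)=-2100, f_tt(4)=2880.
Local maxima occur where both diagonal entries negative: (-3, -4), (-3, 3), (3, -4), (3, 3). Count: 4.

4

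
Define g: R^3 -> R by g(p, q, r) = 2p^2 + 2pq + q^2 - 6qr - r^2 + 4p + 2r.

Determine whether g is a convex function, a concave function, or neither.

neither

g is quadratic, so its Hessian is the constant matrix H = [[4, 2, 0], [2, 2, -6], [0, -6, -2]].
Leading principal minors: 4, 4, -152.
Neither pattern holds ⇒ H is indefinite ⇒ neither convex nor concave.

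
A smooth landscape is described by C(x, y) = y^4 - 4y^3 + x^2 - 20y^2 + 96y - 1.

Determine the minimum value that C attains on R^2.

C(x,y) separates as P(x) + Q(y) − 1, so its minimum is min P + min Q − 1.
P'(x) = 2x vanishes at x ∈ {0}; Q'(y) = 4(y - 4)(y - 2)(y + 3) vanishes at y ∈ {-3, 2, 4}.
Local minima of P (where P''>0): P(0)=0. Local minima of Q: Q(-3)=-279, Q(4)=64.
So the global minimum of C is P(0) + Q(-3) − 1 = 0 − 279 − 1 = -280, attained at (0, -3).

-280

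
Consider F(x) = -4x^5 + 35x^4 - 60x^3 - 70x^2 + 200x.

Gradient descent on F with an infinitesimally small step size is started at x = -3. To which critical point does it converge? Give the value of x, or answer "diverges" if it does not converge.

-1

F'(x) = -20(x - 5)(x - 2)(x - 1)(x + 1), so F'(-3) = -6400.
Gradient descent moves in the -F' direction, i.e. x is increasing.
The nearest critical point in that direction is x = -1, where F'' = 720 > 0 (a local minimum). The iterate converges there.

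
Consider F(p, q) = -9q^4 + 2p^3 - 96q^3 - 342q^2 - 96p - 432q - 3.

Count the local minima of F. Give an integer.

F separates as a function of p plus a function of q, so ∇F=0 decouples.
∂F/∂p = 6(p - 4)(p + 4) = 0 at p ∈ {-4, 4}; ∂F/∂q = -36(q + 1)(q + 3)(q + 4) = 0 at q ∈ {-4, -3, -1}.
The Hessian is diagonal: diag(F_pp, F_qq). Second derivatives: F_pp(-4)=-48, F_pp(4)=48; F_qq(-4)=-108, F_qq(-3)=72, F_qq(-1)=-216.
Local minima occur where both diagonal entries positive: (4, -3). Count: 1.

1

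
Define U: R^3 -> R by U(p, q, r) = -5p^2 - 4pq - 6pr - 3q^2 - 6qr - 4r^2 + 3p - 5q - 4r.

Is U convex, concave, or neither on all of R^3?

concave

U is quadratic, so its Hessian is the constant matrix H = [[-10, -4, -6], [-4, -6, -6], [-6, -6, -8]].
Leading principal minors: -10, 44, -64.
Signs alternate −, +, − ⇒ H ≺ 0 ⇒ concave.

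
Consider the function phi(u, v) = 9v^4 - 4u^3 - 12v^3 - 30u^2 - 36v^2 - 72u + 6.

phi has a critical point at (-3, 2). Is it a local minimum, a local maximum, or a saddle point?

local minimum

The mixed partial ∂²phi/∂u∂v is 0, so the Hessian at any point is diag(phi_uu, phi_vv) = diag(-12(2u + 5), 36(3v^2 - 2v - 2)).
At (-3, 2): H = diag(12, 216).
Both eigenvalues are positive, so H is positive definite: a local minimum.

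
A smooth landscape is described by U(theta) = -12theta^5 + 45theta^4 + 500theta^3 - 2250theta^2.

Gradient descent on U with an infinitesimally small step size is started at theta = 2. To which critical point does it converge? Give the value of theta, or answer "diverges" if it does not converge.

3

U'(theta) = -60theta(theta - 5)(theta - 3)(theta + 5), so U'(2) = -2520.
Gradient descent moves in the -U' direction, i.e. theta is increasing.
The nearest critical point in that direction is theta = 3, where U'' = 2880 > 0 (a local minimum). The iterate converges there.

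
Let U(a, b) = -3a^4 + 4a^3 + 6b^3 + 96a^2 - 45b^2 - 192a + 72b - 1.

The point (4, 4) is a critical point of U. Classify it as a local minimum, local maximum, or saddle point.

saddle point

The mixed partial ∂²U/∂a∂b is 0, so the Hessian at any point is diag(U_aa, U_bb) = diag(12(-3a^2 + 2a + 16), 18(2b - 5)).
At (4, 4): H = diag(-288, 54).
The eigenvalues have opposite signs, so H is indefinite: a saddle point.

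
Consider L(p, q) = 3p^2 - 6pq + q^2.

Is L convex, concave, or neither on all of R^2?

L is quadratic, so its Hessian is the constant matrix H = [[6, -6], [-6, 2]].
det(H) = -24, tr(H) = 8.
det(H) < 0, so H is indefinite: neither convex nor concave.

neither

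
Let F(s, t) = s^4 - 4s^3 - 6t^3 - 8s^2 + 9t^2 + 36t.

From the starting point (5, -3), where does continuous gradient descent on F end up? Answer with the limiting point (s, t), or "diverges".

F is separable, so gradient descent decouples: s follows -∂F/∂s, t follows -∂F/∂t.
∂F/∂s = 4s(s - 4)(s + 1); at s=5 this is 120, so s decreases.
∂F/∂t = -18(t - 2)(t + 1); at t=-3 this is -180, so t increases.
s converges to its nearest critical value 4 (a local min of the s-part); t converges to -1. The iterate converges to (4, -1).

(4, -1)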